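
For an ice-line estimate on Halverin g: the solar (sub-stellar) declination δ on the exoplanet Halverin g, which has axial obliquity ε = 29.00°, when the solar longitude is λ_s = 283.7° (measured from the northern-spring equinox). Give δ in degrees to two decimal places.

sin δ = sin ε · sin λ_s = sin 29.00° × sin 283.7° = -0.471016.
δ = arcsin(-0.471016) = -28.10°.

δ = -28.10°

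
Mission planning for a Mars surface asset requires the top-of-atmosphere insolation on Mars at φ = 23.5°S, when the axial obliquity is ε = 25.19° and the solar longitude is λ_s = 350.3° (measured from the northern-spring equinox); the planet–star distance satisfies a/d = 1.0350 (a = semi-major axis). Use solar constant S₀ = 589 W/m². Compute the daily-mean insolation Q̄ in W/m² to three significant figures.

Q̄ ≈ 193 W/m²

Solar declination: sin δ = sin ε · sin λ_s = sin 25.19° × sin 350.3° = -0.07171, so δ = -4.112°.
cos H₀ = −tan(-23.5°) tan(-4.112°) = -0.0313, H₀ = 1.6021 rad.
Bracket: H₀ sin φ sin δ + cos φ cos δ sin H₀ = 1.6021×-0.39875×-0.07171 + 0.91706×0.99743×0.99951 = 0.045811 + 0.914255 = 0.960066.
Inverse-square distance factor (a/d)² = 1.0350² = 1.071225.
Q̄ = (S₀/π) × 1.071225 × [bracket] = (589/π) × 1.071225 × 0.960066 = 192.8 W/m².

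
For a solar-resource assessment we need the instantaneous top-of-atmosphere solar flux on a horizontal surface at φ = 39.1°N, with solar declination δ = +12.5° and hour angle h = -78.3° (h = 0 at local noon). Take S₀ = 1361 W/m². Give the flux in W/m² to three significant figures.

395 W/m²

cos θ_z = sin φ sin δ + cos φ cos δ cos h = 0.136503 + 0.153642 = 0.290145.
Flux = S₀ · cos θ_z = 1361 × 0.290145 = 394.9 W/m².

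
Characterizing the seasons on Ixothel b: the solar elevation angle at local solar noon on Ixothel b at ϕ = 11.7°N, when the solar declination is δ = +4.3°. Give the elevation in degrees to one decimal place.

At local noon the hour angle is zero, so the zenith angle equals |ϕ − δ| = |+11.7° − (+4.300°)| = 7.400°.
Elevation = 90° − 7.400° = 82.6°.

82.6°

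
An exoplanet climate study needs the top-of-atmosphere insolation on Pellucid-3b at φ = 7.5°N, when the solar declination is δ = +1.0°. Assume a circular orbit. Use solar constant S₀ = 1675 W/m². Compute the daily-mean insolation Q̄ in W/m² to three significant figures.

Q̄ ≈ 530 W/m²

cos H₀ = −tan(+7.5°) tan(+1.000°) = -0.0023, H₀ = 1.5731 rad.
Bracket: H₀ sin φ sin δ + cos φ cos δ sin H₀ = 1.5731×0.13053×0.01745 + 0.99144×0.99985×1.00000 = 0.003583 + 0.991291 = 0.994874.
Q̄ = (S₀/π) × [bracket] = (1675/π) × 0.994874 = 530.4 W/m².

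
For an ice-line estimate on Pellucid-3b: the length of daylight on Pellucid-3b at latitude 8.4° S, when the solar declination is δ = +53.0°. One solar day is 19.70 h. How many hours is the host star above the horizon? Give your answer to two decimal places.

8.61 h

cos h₀ = −tan ϕ · tan δ = −tan(-8.4°) × tan(+53.000°) = 0.1960, so h₀ = 1.3736 rad = 78.70°.
Daylight = 2h₀/(2π) × 19.70 h = (1.3736/π) × 19.70 = 8.61 h.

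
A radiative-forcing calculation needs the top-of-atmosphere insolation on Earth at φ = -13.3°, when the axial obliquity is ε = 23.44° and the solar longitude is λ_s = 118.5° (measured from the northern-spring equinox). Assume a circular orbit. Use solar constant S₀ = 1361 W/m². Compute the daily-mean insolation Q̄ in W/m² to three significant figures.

Q̄ ≈ 342 W/m²

Solar declination: sin δ = sin ε · sin λ_s = sin 23.44° × sin 118.5° = 0.34958, so δ = +20.462°.
cos H₀ = −tan(-13.3°) tan(+20.462°) = 0.0882, H₀ = 1.4825 rad.
Bracket: H₀ sin φ sin δ + cos φ cos δ sin H₀ = 1.4825×-0.23005×0.34958 + 0.97318×0.93691×0.99610 = -0.119224 + 0.908226 = 0.789002.
Q̄ = (S₀/π) × [bracket] = (1361/π) × 0.789002 = 341.8 W/m².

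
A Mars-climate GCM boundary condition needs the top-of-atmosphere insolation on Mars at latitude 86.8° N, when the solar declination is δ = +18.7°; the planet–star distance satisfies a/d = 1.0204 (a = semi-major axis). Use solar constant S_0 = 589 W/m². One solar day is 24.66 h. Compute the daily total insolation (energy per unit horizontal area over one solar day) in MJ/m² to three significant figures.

cos h₀ = −tan(+86.8°) tan(+18.700°) = -6.0542 ≤ −1 ⇒ polar day, h₀ = π.
Bracket: h₀ sin ϕ sin δ + cos ϕ cos δ sin h₀ = 3.1416×0.99844×0.32061 + 0.05582×0.94721×0.00000 = 1.005657 + 0.000000 = 1.005657.
Inverse-square distance factor (a/d)² = 1.0204² = 1.041216.
Q̄ = (S_0/π) × 1.041216 × [bracket] = (589/π) × 1.041216 × 1.005657 = 196.32 W/m².
Daily total = Q̄ × 24.66 h × 3600 s/h = 196.32 × 24.66 × 3600 / 10⁶ = 17.43 MJ/m².

17.4 MJ/m²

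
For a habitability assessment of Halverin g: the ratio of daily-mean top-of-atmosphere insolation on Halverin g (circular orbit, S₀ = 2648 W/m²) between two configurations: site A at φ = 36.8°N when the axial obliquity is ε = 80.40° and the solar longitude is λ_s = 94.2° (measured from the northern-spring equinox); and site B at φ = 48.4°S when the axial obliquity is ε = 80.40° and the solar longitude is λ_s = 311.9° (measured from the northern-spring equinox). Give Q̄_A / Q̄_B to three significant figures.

Q̄_A / Q̄_B ≈ 1.07

— Configuration A (φ=+36.8°):
Solar declination: sin δ = sin ε · sin λ_s = sin 80.40° × sin 94.2° = 0.98335, so δ = +79.529°.
cos H₀ = −tan(+36.8°) tan(+79.529°) = -4.0479 ≤ −1 ⇒ polar day, H₀ = π.
Bracket: H₀ sin φ sin δ + cos φ cos δ sin H₀ = 3.1416×0.59902×0.98335 + 0.80073×0.18173×0.00000 = 1.850548 + 0.000000 = 1.850548.
Q̄ = (S₀/π) × [bracket] = (2648/π) × 1.850548 = 1559.8 W/m².
— Configuration B (φ=-48.4°):
Solar declination: sin δ = sin ε · sin λ_s = sin 80.40° × sin 311.9° = -0.73389, so δ = -47.213°.
cos H₀ = −tan(-48.4°) tan(-47.213°) = -1.2169 ≤ −1 ⇒ polar day, H₀ = π.
Bracket: H₀ sin φ sin δ + cos φ cos δ sin H₀ = 3.1416×-0.74780×-0.73389 + 0.66393×0.67927×0.00000 = 1.724119 + 0.000000 = 1.724119.
Q̄ = (S₀/π) × [bracket] = (2648/π) × 1.724119 = 1453.2 W/m².
Ratio Q̄_A / Q̄_B = 1559.8 / 1453.2 = 1.073.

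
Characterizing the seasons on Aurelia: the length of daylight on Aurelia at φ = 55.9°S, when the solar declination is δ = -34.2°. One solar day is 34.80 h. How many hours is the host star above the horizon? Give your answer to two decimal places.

Sunrise equation: cos H₀ = −tan φ · tan δ = -1.0038 ≤ −1, so the host star never sets (polar day) and H₀ = π.
Daylight = 2H₀/(2π) × 34.80 h = (3.1416/π) × 34.80 = 34.80 h.

34.80 h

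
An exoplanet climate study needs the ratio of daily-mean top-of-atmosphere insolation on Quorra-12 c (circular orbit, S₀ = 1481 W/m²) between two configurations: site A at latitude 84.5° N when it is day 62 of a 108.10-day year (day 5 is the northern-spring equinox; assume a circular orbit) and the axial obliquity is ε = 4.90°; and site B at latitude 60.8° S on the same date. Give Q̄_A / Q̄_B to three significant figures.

— Configuration A (φ=+84.5°):
Solar longitude: λ_s = 360° × (62 − 5)/108.10 = 189.824°.
sin δ = sin 4.90° × sin 189.824° = -0.01457, so δ = -0.835°.
cos H₀ = −tan(+84.5°) tan(-0.835°) = 0.1514, H₀ = 1.4188 rad.
Bracket: H₀ sin φ sin δ + cos φ cos δ sin H₀ = 1.4188×0.99540×-0.01457 + 0.09585×0.99989×0.98848 = -0.020577 + 0.094735 = 0.074158.
Q̄ = (S₀/π) × [bracket] = (1481/π) × 0.074158 = 34.959 W/m².
— Configuration B (φ=-60.8°):
cos H₀ = −tan(-60.8°) tan(-0.835°) = -0.0261, H₀ = 1.5969 rad.
Bracket: H₀ sin φ sin δ + cos φ cos δ sin H₀ = 1.5969×-0.87292×-0.01457 + 0.48786×0.99989×0.99966 = 0.020310 + 0.487640 = 0.507950.
Q̄ = (S₀/π) × [bracket] = (1481/π) × 0.507950 = 239.46 W/m².
Ratio Q̄_A / Q̄_B = 34.959 / 239.46 = 0.1460.

Q̄_A / Q̄_B ≈ 0.146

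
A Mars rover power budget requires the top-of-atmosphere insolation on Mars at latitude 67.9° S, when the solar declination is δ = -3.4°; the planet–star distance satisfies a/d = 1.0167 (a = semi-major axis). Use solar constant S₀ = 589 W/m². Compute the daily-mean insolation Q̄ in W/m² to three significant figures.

Q̄ ≈ 90.3 W/m²

cos H₀ = −tan(-67.9°) tan(-3.400°) = -0.1463, H₀ = 1.7176 rad.
Bracket: H₀ sin φ sin δ + cos φ cos δ sin H₀ = 1.7176×-0.92653×-0.05931 + 0.37622×0.99824×0.98924 = 0.094386 + 0.371517 = 0.465903.
Inverse-square distance factor (a/d)² = 1.0167² = 1.033679.
Q̄ = (S₀/π) × 1.033679 × [bracket] = (589/π) × 1.033679 × 0.465903 = 90.29 W/m².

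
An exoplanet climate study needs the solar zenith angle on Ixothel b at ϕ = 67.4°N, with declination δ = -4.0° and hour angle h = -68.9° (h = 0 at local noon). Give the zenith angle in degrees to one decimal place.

cos θ_z = sin ϕ sin δ + cos ϕ cos δ cos h = -0.064400 + 0.138008 = 0.073608.
θ_z = arccos(0.073608) = 85.8°.

θ_z = 85.8°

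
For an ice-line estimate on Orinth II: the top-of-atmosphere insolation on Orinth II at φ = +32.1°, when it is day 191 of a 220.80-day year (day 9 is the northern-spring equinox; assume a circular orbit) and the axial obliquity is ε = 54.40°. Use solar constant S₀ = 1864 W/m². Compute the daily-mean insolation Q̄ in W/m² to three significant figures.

Solar longitude: λ_s = 360° × (191 − 9)/220.80 = 296.739°.
sin δ = sin 54.40° × sin 296.739° = -0.72615, so δ = -46.565°.
cos H₀ = −tan(+32.1°) tan(-46.565°) = 0.6625, H₀ = 0.8466 rad.
Bracket: H₀ sin φ sin δ + cos φ cos δ sin H₀ = 0.8466×0.53140×-0.72615 + 0.84712×0.68753×0.74903 = -0.326683 + 0.436250 = 0.109567.
Q̄ = (S₀/π) × [bracket] = (1864/π) × 0.109567 = 65.01 W/m².

Q̄ ≈ 65.0 W/m²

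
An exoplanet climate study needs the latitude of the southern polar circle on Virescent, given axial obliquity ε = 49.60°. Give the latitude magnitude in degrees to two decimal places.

The polar circle is the lowest latitude that experiences at least one full rotation of continuous darkness at the northern-summer solstice; it lies at |φ| = 90° − ε = 90° − 49.60° = 40.40°.

40.40°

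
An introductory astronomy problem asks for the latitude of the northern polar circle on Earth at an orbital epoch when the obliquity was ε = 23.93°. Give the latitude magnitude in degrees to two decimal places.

66.07°

The polar circle is the lowest latitude that experiences at least one full rotation of continuous daylight at the northern-summer solstice; it lies at |ϕ| = 90° − ε = 90° − 23.93° = 66.07°.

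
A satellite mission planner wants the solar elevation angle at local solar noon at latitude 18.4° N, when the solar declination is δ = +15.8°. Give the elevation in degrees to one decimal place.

At local noon the hour angle is zero, so the zenith angle equals |ϕ − δ| = |+18.4° − (+15.800°)| = 2.600°.
Elevation = 90° − 2.600° = 87.4°.

87.4°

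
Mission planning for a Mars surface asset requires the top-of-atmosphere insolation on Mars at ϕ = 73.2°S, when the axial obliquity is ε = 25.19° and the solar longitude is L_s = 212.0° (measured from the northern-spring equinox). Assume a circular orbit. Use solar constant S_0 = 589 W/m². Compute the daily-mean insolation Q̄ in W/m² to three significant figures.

Q̄ ≈ 133 W/m²

Solar declination: sin δ = sin ε · sin L_s = sin 25.19° × sin 212.0° = -0.22554, so δ = -13.035°.
cos h₀ = −tan(-73.2°) tan(-13.035°) = -0.7668, h₀ = 2.4446 rad.
Bracket: h₀ sin ϕ sin δ + cos ϕ cos δ sin h₀ = 2.4446×-0.95732×-0.22554 + 0.28903×0.97423×0.64189 = 0.527823 + 0.180744 = 0.708567.
Q̄ = (S_0/π) × [bracket] = (589/π) × 0.708567 = 132.8 W/m².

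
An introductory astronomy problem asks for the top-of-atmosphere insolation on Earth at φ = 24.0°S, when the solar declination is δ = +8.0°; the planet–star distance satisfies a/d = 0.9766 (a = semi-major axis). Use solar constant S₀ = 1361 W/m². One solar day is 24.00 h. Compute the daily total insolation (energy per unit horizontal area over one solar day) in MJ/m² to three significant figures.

cos H₀ = −tan(-24.0°) tan(+8.000°) = 0.0626, H₀ = 1.5082 rad.
Bracket: H₀ sin φ sin δ + cos φ cos δ sin H₀ = 1.5082×-0.40674×0.13917 + 0.91355×0.99027×0.99804 = -0.085373 + 0.902888 = 0.817515.
Inverse-square distance factor (a/d)² = 0.9766² = 0.953748.
Q̄ = (S₀/π) × 0.953748 × [bracket] = (1361/π) × 0.953748 × 0.817515 = 337.78 W/m².
Daily total = Q̄ × 24.00 h × 3600 s/h = 337.78 × 24.00 × 3600 / 10⁶ = 29.18 MJ/m².

29.2 MJ/m²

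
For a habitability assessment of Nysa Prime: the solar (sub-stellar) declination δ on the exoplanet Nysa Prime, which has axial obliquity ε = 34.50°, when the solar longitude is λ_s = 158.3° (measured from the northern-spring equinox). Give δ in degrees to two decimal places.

sin δ = sin ε · sin λ_s = sin 34.50° × sin 158.3° = 0.209427.
δ = arcsin(0.209427) = +12.09°.

δ = +12.09°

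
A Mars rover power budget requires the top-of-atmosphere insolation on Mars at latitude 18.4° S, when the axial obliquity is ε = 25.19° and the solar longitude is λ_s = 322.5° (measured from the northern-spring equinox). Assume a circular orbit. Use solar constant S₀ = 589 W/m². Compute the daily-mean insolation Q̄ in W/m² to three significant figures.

Solar declination: sin δ = sin ε · sin λ_s = sin 25.19° × sin 322.5° = -0.25910, so δ = -15.017°.
cos H₀ = −tan(-18.4°) tan(-15.017°) = -0.0892, H₀ = 1.6602 rad.
Bracket: H₀ sin φ sin δ + cos φ cos δ sin H₀ = 1.6602×-0.31565×-0.25910 + 0.94888×0.96585×0.99601 = 0.135779 + 0.912819 = 1.048598.
Q̄ = (S₀/π) × [bracket] = (589/π) × 1.048598 = 196.6 W/m².

Q̄ ≈ 197 W/m²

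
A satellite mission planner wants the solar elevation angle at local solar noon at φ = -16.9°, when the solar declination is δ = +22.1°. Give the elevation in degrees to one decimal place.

51.0°

At local noon the hour angle is zero, so the zenith angle equals |φ − δ| = |-16.9° − (+22.100°)| = 39.000°.
Elevation = 90° − 39.000° = 51.0°.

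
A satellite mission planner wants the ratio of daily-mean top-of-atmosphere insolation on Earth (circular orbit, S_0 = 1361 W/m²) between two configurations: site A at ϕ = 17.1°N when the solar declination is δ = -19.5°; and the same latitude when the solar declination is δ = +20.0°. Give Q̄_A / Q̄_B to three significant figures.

Q̄_A / Q̄_B ≈ 0.708

— Configuration A (ϕ=+17.1°):
cos h₀ = −tan(+17.1°) tan(-19.500°) = 0.1089, h₀ = 1.4616 rad.
Bracket: h₀ sin ϕ sin δ + cos ϕ cos δ sin h₀ = 1.4616×0.29404×-0.33381 + 0.95579×0.94264×0.99405 = -0.143461 + 0.895605 = 0.752144.
Q̄ = (S_0/π) × [bracket] = (1361/π) × 0.752144 = 325.84 W/m².
— Configuration B (ϕ=+17.1°):
cos h₀ = −tan(+17.1°) tan(+20.000°) = -0.1120, h₀ = 1.6830 rad.
Bracket: h₀ sin ϕ sin δ + cos ϕ cos δ sin h₀ = 1.6830×0.29404×0.34202 + 0.95579×0.93969×0.99371 = 0.169255 + 0.892497 = 1.061752.
Q̄ = (S_0/π) × [bracket] = (1361/π) × 1.061752 = 459.97 W/m².
Ratio Q̄_A / Q̄_B = 325.84 / 459.97 = 0.7084.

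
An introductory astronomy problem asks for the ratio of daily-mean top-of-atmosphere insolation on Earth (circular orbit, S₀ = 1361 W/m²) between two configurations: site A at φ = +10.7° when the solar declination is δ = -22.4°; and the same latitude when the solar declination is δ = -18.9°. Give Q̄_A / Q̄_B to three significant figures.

— Configuration A (φ=+10.7°):
cos H₀ = −tan(+10.7°) tan(-22.400°) = 0.0779, H₀ = 1.4928 rad.
Bracket: H₀ sin φ sin δ + cos φ cos δ sin H₀ = 1.4928×0.18567×-0.38107 + 0.98261×0.92455×0.99696 = -0.105620 + 0.905710 = 0.800090.
Q̄ = (S₀/π) × [bracket] = (1361/π) × 0.800090 = 346.61 W/m².
— Configuration B (φ=+10.7°):
cos H₀ = −tan(+10.7°) tan(-18.900°) = 0.0647, H₀ = 1.5061 rad.
Bracket: H₀ sin φ sin δ + cos φ cos δ sin H₀ = 1.5061×0.18567×-0.32392 + 0.98261×0.94609×0.99791 = -0.090580 + 0.927695 = 0.837115.
Q̄ = (S₀/π) × [bracket] = (1361/π) × 0.837115 = 362.65 W/m².
Ratio Q̄_A / Q̄_B = 346.61 / 362.65 = 0.9558.

Q̄_A / Q̄_B ≈ 0.956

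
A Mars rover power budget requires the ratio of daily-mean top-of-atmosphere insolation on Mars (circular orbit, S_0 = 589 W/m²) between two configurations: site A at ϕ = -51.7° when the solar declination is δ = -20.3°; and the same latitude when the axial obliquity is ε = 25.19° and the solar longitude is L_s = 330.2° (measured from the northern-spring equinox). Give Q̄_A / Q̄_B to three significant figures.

Q̄_A / Q̄_B ≈ 1.21

— Configuration A (ϕ=-51.7°):
cos h₀ = −tan(-51.7°) tan(-20.300°) = -0.4684, h₀ = 2.0583 rad.
Bracket: h₀ sin ϕ sin δ + cos ϕ cos δ sin h₀ = 2.0583×-0.78478×-0.34694 + 0.61978×0.93789×0.88352 = 0.560417 + 0.513577 = 1.073994.
Q̄ = (S_0/π) × [bracket] = (589/π) × 1.073994 = 201.36 W/m².
— Configuration B (ϕ=-51.7°):
Solar declination: sin δ = sin ε · sin L_s = sin 25.19° × sin 330.2° = -0.21152, so δ = -12.212°.
cos h₀ = −tan(-51.7°) tan(-12.212°) = -0.2740, h₀ = 1.8484 rad.
Bracket: h₀ sin ϕ sin δ + cos ϕ cos δ sin h₀ = 1.8484×-0.78478×-0.21152 + 0.61978×0.97737×0.96172 = 0.306828 + 0.582566 = 0.889394.
Q̄ = (S_0/π) × [bracket] = (589/π) × 0.889394 = 166.75 W/m².
Ratio Q̄_A / Q̄_B = 201.36 / 166.75 = 1.208.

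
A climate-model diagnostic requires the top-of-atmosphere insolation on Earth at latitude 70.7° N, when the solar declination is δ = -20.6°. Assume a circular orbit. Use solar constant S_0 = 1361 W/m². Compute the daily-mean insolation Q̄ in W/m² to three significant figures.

Q̄ ≈ 0.00 W/m²

cos h₀ = −tan(+70.7°) tan(-20.600°) = 1.0733 ≥ 1 ⇒ polar night, h₀ = 0 and Q̄ = 0.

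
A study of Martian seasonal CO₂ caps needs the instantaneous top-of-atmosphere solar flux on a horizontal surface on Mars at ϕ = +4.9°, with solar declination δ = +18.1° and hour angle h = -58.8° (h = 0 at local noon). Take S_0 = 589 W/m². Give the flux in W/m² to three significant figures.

305 W/m²

cos θ_z = sin ϕ sin δ + cos ϕ cos δ cos h = 0.026537 + 0.490593 = 0.517130.
Flux = S_0 · cos θ_z = 589 × 0.517130 = 304.6 W/m².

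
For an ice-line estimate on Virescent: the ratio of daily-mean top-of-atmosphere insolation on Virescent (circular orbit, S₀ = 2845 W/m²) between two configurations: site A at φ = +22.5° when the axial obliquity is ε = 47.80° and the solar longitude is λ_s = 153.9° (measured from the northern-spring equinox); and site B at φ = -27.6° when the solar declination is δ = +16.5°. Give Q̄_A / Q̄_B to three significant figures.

Q̄_A / Q̄_B ≈ 1.65

— Configuration A (φ=+22.5°):
Solar declination: sin δ = sin ε · sin λ_s = sin 47.80° × sin 153.9° = 0.32591, so δ = +19.021°.
cos H₀ = −tan(+22.5°) tan(+19.021°) = -0.1428, H₀ = 1.7141 rad.
Bracket: H₀ sin φ sin δ + cos φ cos δ sin H₀ = 1.7141×0.38268×0.32591 + 0.92388×0.94540×0.98975 = 0.213781 + 0.864483 = 1.078264.
Q̄ = (S₀/π) × [bracket] = (2845/π) × 1.078264 = 976.47 W/m².
— Configuration B (φ=-27.6°):
cos H₀ = −tan(-27.6°) tan(+16.500°) = 0.1549, H₀ = 1.4153 rad.
Bracket: H₀ sin φ sin δ + cos φ cos δ sin H₀ = 1.4153×-0.46330×0.28402 + 0.88620×0.95882×0.98794 = -0.186234 + 0.839459 = 0.653225.
Q̄ = (S₀/π) × [bracket] = (2845/π) × 0.653225 = 591.56 W/m².
Ratio Q̄_A / Q̄_B = 976.47 / 591.56 = 1.651.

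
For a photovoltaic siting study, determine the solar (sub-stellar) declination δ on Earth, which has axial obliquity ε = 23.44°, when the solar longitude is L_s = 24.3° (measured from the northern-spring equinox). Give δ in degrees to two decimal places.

sin δ = sin ε · sin L_s = sin 23.44° × sin 24.3° = 0.163696.
δ = arcsin(0.163696) = +9.42°.

δ = +9.42°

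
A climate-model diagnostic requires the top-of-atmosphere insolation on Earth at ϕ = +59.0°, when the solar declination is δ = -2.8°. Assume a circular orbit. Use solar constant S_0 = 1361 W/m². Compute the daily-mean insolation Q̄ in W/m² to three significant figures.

cos h₀ = −tan(+59.0°) tan(-2.800°) = 0.0814, h₀ = 1.4893 rad.
Bracket: h₀ sin ϕ sin δ + cos ϕ cos δ sin h₀ = 1.4893×0.85717×-0.04885 + 0.51504×0.99881×0.99668 = -0.062361 + 0.512719 = 0.450358.
Q̄ = (S_0/π) × [bracket] = (1361/π) × 0.450358 = 195.1 W/m².

Q̄ ≈ 195 W/m²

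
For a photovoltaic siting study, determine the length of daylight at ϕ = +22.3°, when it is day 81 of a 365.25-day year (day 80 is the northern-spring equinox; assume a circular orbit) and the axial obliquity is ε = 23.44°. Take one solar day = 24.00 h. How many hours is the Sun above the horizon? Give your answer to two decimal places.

Solar longitude: L_s = 360° × (81 − 80)/365.25 = 0.986°.
sin δ = sin 23.44° × sin 0.986° = 0.00684, so δ = +0.392°.
cos h₀ = −tan ϕ · tan δ = −tan(+22.3°) × tan(+0.392°) = -0.0028, so h₀ = 1.5736 rad = 90.16°.
Daylight = 2h₀/(2π) × 24.00 h = (1.5736/π) × 24.00 = 12.02 h.

12.02 h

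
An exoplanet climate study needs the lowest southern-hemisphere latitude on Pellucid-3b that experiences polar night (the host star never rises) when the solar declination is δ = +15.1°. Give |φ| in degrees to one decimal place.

Polar night requires cos H₀ = −tan φ tan δ ≥ 1, i.e. tan φ tan δ ≤ −1.
The boundary is |tan φ| · |tan δ| = 1, so |φ| = 90° − |δ| = 90° − 15.1° = 74.9° in the southern hemisphere.

|φ| = 74.9°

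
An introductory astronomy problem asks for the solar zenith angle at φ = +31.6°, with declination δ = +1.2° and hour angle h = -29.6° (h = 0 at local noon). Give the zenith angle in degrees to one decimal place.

cos θ_z = sin φ sin δ + cos φ cos δ cos h = 0.010974 + 0.740410 = 0.751384.
θ_z = arccos(0.751384) = 41.3°.

θ_z = 41.3°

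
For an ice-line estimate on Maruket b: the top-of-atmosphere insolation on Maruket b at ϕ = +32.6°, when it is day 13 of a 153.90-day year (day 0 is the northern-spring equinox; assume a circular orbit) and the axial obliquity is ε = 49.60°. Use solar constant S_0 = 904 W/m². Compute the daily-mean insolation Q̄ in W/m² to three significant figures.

Solar longitude: L_s = 360° × (13 − 0)/153.90 = 30.409°.
sin δ = sin 49.60° × sin 30.409° = 0.38547, so δ = +22.673°.
cos h₀ = −tan(+32.6°) tan(+22.673°) = -0.2672, h₀ = 1.8412 rad.
Bracket: h₀ sin ϕ sin δ + cos ϕ cos δ sin h₀ = 1.8412×0.53877×0.38547 + 0.84245×0.92272×0.96365 = 0.382380 + 0.749089 = 1.131469.
Q̄ = (S_0/π) × [bracket] = (904/π) × 1.131469 = 325.6 W/m².

Q̄ ≈ 326 W/m²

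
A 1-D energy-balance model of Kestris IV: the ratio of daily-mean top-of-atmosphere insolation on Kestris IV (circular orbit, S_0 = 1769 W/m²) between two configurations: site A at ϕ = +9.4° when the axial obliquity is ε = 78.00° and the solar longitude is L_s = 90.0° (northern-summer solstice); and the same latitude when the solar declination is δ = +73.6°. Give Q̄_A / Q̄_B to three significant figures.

— Configuration A (ϕ=+9.4°):
Solar declination: sin δ = sin ε · sin L_s = sin 78.00° × sin 90.0° = 0.97815, so δ = +78.000°.
cos h₀ = −tan(+9.4°) tan(+78.000°) = -0.7788, h₀ = 2.4636 rad.
Bracket: h₀ sin ϕ sin δ + cos ϕ cos δ sin h₀ = 2.4636×0.16333×0.97815 + 0.98657×0.20791×0.62721 = 0.393588 + 0.128652 = 0.522240.
Q̄ = (S_0/π) × [bracket] = (1769/π) × 0.522240 = 294.07 W/m².
— Configuration B (ϕ=+9.4°):
cos h₀ = −tan(+9.4°) tan(+73.600°) = -0.5625, h₀ = 2.1682 rad.
Bracket: h₀ sin ϕ sin δ + cos ϕ cos δ sin h₀ = 2.1682×0.16333×0.95931 + 0.98657×0.28234×0.82681 = 0.339722 + 0.230306 = 0.570028.
Q̄ = (S_0/π) × [bracket] = (1769/π) × 0.570028 = 320.98 W/m².
Ratio Q̄_A / Q̄_B = 294.07 / 320.98 = 0.9162.

Q̄_A / Q̄_B ≈ 0.916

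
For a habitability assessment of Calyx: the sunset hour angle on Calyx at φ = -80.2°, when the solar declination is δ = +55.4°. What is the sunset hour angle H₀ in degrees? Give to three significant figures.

cos H₀ = −tan φ · tan δ = 8.3922 ≥ 1, so the host star never rises (polar night) and H₀ = 0.

H₀ = 0.00°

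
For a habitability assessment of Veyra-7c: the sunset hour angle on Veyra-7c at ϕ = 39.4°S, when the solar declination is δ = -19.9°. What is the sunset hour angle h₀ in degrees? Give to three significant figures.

h₀ = 107°

cos h₀ = −tan ϕ · tan δ = −tan(-39.4°) × tan(-19.900°) = -0.2973, so h₀ = 1.8727 rad = 107.30°.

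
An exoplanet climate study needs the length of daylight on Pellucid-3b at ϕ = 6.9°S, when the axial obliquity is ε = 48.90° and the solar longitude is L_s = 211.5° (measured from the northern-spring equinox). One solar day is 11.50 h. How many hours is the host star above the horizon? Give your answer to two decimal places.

5.94 h

Solar declination: sin δ = sin ε · sin L_s = sin 48.90° × sin 211.5° = -0.39374, so δ = -23.187°.
cos h₀ = −tan ϕ · tan δ = −tan(-6.9°) × tan(-23.187°) = -0.0518, so h₀ = 1.6227 rad = 92.97°.
Daylight = 2h₀/(2π) × 11.50 h = (1.6227/π) × 11.50 = 5.94 h.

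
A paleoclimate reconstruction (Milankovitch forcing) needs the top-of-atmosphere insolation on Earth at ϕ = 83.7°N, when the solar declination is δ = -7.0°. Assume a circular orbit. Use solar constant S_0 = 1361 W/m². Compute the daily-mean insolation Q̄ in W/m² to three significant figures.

cos h₀ = −tan(+83.7°) tan(-7.000°) = 1.1122 ≥ 1 ⇒ polar night, h₀ = 0 and Q̄ = 0.

Q̄ ≈ 0.00 W/m²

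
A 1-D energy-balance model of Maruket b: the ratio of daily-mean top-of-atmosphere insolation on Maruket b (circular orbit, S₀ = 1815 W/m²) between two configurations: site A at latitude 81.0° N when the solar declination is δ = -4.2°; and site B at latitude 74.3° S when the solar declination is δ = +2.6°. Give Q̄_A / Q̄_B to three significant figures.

— Configuration A (φ=+81.0°):
cos H₀ = −tan(+81.0°) tan(-4.200°) = 0.4637, H₀ = 1.0887 rad.
Bracket: H₀ sin φ sin δ + cos φ cos δ sin H₀ = 1.0887×0.98769×-0.07324 + 0.15643×0.99731×0.88602 = -0.078755 + 0.138227 = 0.059472.
Q̄ = (S₀/π) × [bracket] = (1815/π) × 0.059472 = 34.359 W/m².
— Configuration B (φ=-74.3°):
cos H₀ = −tan(-74.3°) tan(+2.600°) = 0.1616, H₀ = 1.4085 rad.
Bracket: H₀ sin φ sin δ + cos φ cos δ sin H₀ = 1.4085×-0.96269×0.04536 + 0.27060×0.99897×0.98686 = -0.061506 + 0.266769 = 0.205263.
Q̄ = (S₀/π) × [bracket] = (1815/π) × 0.205263 = 118.59 W/m².
Ratio Q̄_A / Q̄_B = 34.359 / 118.59 = 0.2897.

Q̄_A / Q̄_B ≈ 0.290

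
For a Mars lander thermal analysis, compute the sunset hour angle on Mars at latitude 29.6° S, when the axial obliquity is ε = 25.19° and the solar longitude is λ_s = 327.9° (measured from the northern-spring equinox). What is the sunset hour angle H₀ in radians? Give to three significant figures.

H₀ = 1.70 rad

Solar declination: sin δ = sin ε · sin λ_s = sin 25.19° × sin 327.9° = -0.22617, so δ = -13.072°.
cos H₀ = −tan φ · tan δ = −tan(-29.6°) × tan(-13.072°) = -0.1319, so H₀ = 1.7031 rad = 97.58°.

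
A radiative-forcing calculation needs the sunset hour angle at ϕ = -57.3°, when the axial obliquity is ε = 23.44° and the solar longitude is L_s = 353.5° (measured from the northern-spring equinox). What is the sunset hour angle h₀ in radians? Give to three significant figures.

h₀ = 1.64 rad

Solar declination: sin δ = sin ε · sin L_s = sin 23.44° × sin 353.5° = -0.04503, so δ = -2.581°.
cos h₀ = −tan ϕ · tan δ = −tan(-57.3°) × tan(-2.581°) = -0.0702, so h₀ = 1.6411 rad = 94.03°.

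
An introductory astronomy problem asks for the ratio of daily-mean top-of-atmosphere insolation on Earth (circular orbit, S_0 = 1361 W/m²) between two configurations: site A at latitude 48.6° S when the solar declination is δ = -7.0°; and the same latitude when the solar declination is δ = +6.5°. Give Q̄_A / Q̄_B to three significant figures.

— Configuration A (ϕ=-48.6°):
cos h₀ = −tan(-48.6°) tan(-7.000°) = -0.1393, h₀ = 1.7105 rad.
Bracket: h₀ sin ϕ sin δ + cos ϕ cos δ sin h₀ = 1.7105×-0.75011×-0.12187 + 0.66131×0.99255×0.99025 = 0.156367 + 0.649984 = 0.806351.
Q̄ = (S_0/π) × [bracket] = (1361/π) × 0.806351 = 349.33 W/m².
— Configuration B (ϕ=-48.6°):
cos h₀ = −tan(-48.6°) tan(+6.500°) = 0.1292, h₀ = 1.4412 rad.
Bracket: h₀ sin ϕ sin δ + cos ϕ cos δ sin h₀ = 1.4412×-0.75011×0.11320 + 0.66131×0.99357×0.99161 = -0.122376 + 0.651545 = 0.529169.
Q̄ = (S_0/π) × [bracket] = (1361/π) × 0.529169 = 229.25 W/m².
Ratio Q̄_A / Q̄_B = 349.33 / 229.25 = 1.524.

Q̄_A / Q̄_B ≈ 1.52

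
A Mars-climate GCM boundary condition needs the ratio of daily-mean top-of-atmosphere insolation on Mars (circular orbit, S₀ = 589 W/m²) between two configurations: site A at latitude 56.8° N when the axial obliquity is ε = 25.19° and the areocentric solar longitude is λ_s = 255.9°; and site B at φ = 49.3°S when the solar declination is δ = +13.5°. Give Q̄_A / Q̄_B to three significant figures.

— Configuration A (φ=+56.8°):
sin δ = sin 25.19° × sin 255.9° = -0.41280, so δ = -24.381°.
cos H₀ = −tan(+56.8°) tan(-24.381°) = 0.6926, H₀ = 0.8057 rad.
Bracket: H₀ sin φ sin δ + cos φ cos δ sin H₀ = 0.8057×0.83676×-0.41280 + 0.54756×0.91082×0.72134 = -0.278300 + 0.359753 = 0.081453.
Q̄ = (S₀/π) × [bracket] = (589/π) × 0.081453 = 15.271 W/m².
— Configuration B (φ=-49.3°):
cos H₀ = −tan(-49.3°) tan(+13.500°) = 0.2791, H₀ = 1.2879 rad.
Bracket: H₀ sin φ sin δ + cos φ cos δ sin H₀ = 1.2879×-0.75813×0.23345 + 0.65210×0.97237×0.96026 = -0.227940 + 0.608884 = 0.380944.
Q̄ = (S₀/π) × [bracket] = (589/π) × 0.380944 = 71.421 W/m².
Ratio Q̄_A / Q̄_B = 15.271 / 71.421 = 0.2138.

Q̄_A / Q̄_B ≈ 0.214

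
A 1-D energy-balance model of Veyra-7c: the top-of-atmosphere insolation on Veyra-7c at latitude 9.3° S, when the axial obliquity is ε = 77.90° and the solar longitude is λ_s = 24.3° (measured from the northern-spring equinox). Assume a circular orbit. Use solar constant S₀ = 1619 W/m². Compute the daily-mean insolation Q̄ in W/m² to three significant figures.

Solar declination: sin δ = sin ε · sin λ_s = sin 77.90° × sin 24.3° = 0.40237, so δ = +23.727°.
cos H₀ = −tan(-9.3°) tan(+23.727°) = 0.0720, H₀ = 1.4988 rad.
Bracket: H₀ sin φ sin δ + cos φ cos δ sin H₀ = 1.4988×-0.16160×0.40237 + 0.98686×0.91548×0.99741 = -0.097456 + 0.901111 = 0.803655.
Q̄ = (S₀/π) × [bracket] = (1619/π) × 0.803655 = 414.2 W/m².

Q̄ ≈ 414 W/m²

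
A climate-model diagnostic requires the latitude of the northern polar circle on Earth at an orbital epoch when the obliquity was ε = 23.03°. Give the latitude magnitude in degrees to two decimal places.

66.97°

The polar circle is the lowest latitude that experiences at least one full rotation of continuous daylight at the northern-summer solstice; it lies at |φ| = 90° − ε = 90° − 23.03° = 66.97°.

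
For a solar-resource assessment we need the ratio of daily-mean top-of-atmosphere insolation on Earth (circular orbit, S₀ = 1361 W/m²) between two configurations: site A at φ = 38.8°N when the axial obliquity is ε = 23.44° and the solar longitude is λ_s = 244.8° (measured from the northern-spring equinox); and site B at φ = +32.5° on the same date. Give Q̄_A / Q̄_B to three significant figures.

Q̄_A / Q̄_B ≈ 0.805

— Configuration A (φ=+38.8°):
Solar declination: sin δ = sin ε · sin λ_s = sin 23.44° × sin 244.8° = -0.35993, so δ = -21.096°.
cos H₀ = −tan(+38.8°) tan(-21.096°) = 0.3102, H₀ = 1.2554 rad.
Bracket: H₀ sin φ sin δ + cos φ cos δ sin H₀ = 1.2554×0.62660×-0.35993 + 0.77934×0.93298×0.95068 = -0.283133 + 0.691248 = 0.408115.
Q̄ = (S₀/π) × [bracket] = (1361/π) × 0.408115 = 176.80 W/m².
— Configuration B (φ=+32.5°):
cos H₀ = −tan(+32.5°) tan(-21.096°) = 0.2458, H₀ = 1.3225 rad.
Bracket: H₀ sin φ sin δ + cos φ cos δ sin H₀ = 1.3225×0.53730×-0.35993 + 0.84339×0.93298×0.96933 = -0.255759 + 0.762733 = 0.506974.
Q̄ = (S₀/π) × [bracket] = (1361/π) × 0.506974 = 219.63 W/m².
Ratio Q̄_A / Q̄_B = 176.80 / 219.63 = 0.8050.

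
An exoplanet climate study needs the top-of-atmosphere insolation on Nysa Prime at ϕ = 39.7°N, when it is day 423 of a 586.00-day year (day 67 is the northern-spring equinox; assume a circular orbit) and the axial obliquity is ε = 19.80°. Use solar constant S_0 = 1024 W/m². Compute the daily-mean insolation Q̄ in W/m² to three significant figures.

Q̄ ≈ 180 W/m²

Solar longitude: L_s = 360° × (423 − 67)/586.00 = 218.703°.
sin δ = sin 19.80° × sin 218.703° = -0.21181, so δ = -12.228°.
cos h₀ = −tan(+39.7°) tan(-12.228°) = 0.1799, h₀ = 1.3899 rad.
Bracket: h₀ sin ϕ sin δ + cos ϕ cos δ sin h₀ = 1.3899×0.63877×-0.21181 + 0.76940×0.97731×0.98368 = -0.188051 + 0.739671 = 0.551620.
Q̄ = (S_0/π) × [bracket] = (1024/π) × 0.551620 = 179.8 W/m².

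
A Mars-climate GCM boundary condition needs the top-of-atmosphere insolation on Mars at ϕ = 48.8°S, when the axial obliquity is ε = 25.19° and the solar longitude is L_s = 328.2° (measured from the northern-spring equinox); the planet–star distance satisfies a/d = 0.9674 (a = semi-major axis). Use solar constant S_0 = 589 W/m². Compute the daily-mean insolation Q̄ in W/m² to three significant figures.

Solar declination: sin δ = sin ε · sin L_s = sin 25.19° × sin 328.2° = -0.22428, so δ = -12.961°.
cos h₀ = −tan(-48.8°) tan(-12.961°) = -0.2629, h₀ = 1.8368 rad.
Bracket: h₀ sin ϕ sin δ + cos ϕ cos δ sin h₀ = 1.8368×-0.75241×-0.22428 + 0.65869×0.97452×0.96482 = 0.309961 + 0.619324 = 0.929285.
Inverse-square distance factor (a/d)² = 0.9674² = 0.935863.
Q̄ = (S_0/π) × 0.935863 × [bracket] = (589/π) × 0.935863 × 0.929285 = 163.1 W/m².

Q̄ ≈ 163 W/m²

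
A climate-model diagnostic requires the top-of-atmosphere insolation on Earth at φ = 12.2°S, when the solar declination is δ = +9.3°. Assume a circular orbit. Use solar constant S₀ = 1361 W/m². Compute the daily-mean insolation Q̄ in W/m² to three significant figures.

Q̄ ≈ 395 W/m²

cos H₀ = −tan(-12.2°) tan(+9.300°) = 0.0354, H₀ = 1.5354 rad.
Bracket: H₀ sin φ sin δ + cos φ cos δ sin H₀ = 1.5354×-0.21132×0.16160 + 0.97742×0.98686×0.99937 = -0.052433 + 0.963969 = 0.911536.
Q̄ = (S₀/π) × [bracket] = (1361/π) × 0.911536 = 394.9 W/m².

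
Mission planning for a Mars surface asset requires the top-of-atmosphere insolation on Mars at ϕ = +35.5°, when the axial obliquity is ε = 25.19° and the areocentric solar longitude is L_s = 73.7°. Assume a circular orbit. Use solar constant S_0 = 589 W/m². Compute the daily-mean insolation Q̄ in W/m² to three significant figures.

Q̄ ≈ 216 W/m²

sin δ = sin 25.19° × sin 73.7° = 0.40851, so δ = +24.111°.
cos h₀ = −tan(+35.5°) tan(+24.111°) = -0.3192, h₀ = 1.8957 rad.
Bracket: h₀ sin ϕ sin δ + cos ϕ cos δ sin h₀ = 1.8957×0.58070×0.40851 + 0.81412×0.91275×0.94767 = 0.449701 + 0.704202 = 1.153903.
Q̄ = (S_0/π) × [bracket] = (589/π) × 1.153903 = 216.3 W/m².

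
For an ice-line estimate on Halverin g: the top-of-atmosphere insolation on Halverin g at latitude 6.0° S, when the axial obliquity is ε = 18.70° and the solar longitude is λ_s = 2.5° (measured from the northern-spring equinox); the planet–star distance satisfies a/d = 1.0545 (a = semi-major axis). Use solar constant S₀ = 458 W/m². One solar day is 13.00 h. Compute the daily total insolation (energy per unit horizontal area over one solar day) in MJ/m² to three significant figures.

Solar declination: sin δ = sin ε · sin λ_s = sin 18.70° × sin 2.5° = 0.01398, so δ = +0.801°.
cos H₀ = −tan(-6.0°) tan(+0.801°) = 0.0015, H₀ = 1.5693 rad.
Bracket: H₀ sin φ sin δ + cos φ cos δ sin H₀ = 1.5693×-0.10453×0.01398 + 0.99452×0.99990×1.00000 = -0.002293 + 0.994421 = 0.992128.
Inverse-square distance factor (a/d)² = 1.0545² = 1.111970.
Q̄ = (S₀/π) × 1.111970 × [bracket] = (458/π) × 1.111970 × 0.992128 = 160.83 W/m².
Daily total = Q̄ × 13.00 h × 3600 s/h = 160.83 × 13.00 × 3600 / 10⁶ = 7.527 MJ/m².

7.53 MJ/m²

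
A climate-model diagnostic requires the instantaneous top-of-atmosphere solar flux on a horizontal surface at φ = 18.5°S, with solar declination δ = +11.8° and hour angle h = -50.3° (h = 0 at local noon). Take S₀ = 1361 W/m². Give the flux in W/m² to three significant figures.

719 W/m²

cos θ_z = sin φ sin δ + cos φ cos δ cos h = -0.064888 + 0.592957 = 0.528069.
Flux = S₀ · cos θ_z = 1361 × 0.528069 = 718.7 W/m².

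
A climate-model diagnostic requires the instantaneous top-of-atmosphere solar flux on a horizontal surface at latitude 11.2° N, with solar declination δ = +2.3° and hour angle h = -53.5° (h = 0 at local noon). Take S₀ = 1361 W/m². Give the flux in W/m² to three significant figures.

cos θ_z = sin φ sin δ + cos φ cos δ cos h = 0.007795 + 0.583024 = 0.590819.
Flux = S₀ · cos θ_z = 1361 × 0.590819 = 804.1 W/m².

804 W/m²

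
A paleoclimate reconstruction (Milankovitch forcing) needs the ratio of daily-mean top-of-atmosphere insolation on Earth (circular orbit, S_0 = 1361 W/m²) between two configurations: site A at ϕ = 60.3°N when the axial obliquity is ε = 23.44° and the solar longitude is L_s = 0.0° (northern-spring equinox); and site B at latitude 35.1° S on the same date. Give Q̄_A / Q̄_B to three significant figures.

— Configuration A (ϕ=+60.3°):
Solar declination: sin δ = sin ε · sin L_s = sin 23.44° × sin 0.0° = 0.00000, so δ = +0.000°.
cos h₀ = −tan(+60.3°) tan(+0.000°) = -0.0000, h₀ = 1.5708 rad.
Bracket: h₀ sin ϕ sin δ + cos ϕ cos δ sin h₀ = 1.5708×0.86863×0.00000 + 0.49546×1.00000×1.00000 = 0.000000 + 0.495460 = 0.495460.
Q̄ = (S_0/π) × [bracket] = (1361/π) × 0.495460 = 214.64 W/m².
— Configuration B (ϕ=-35.1°):
cos h₀ = −tan(-35.1°) tan(+0.000°) = 0.0000, h₀ = 1.5708 rad.
Bracket: h₀ sin ϕ sin δ + cos ϕ cos δ sin h₀ = 1.5708×-0.57501×0.00000 + 0.81815×1.00000×1.00000 = -0.000000 + 0.818150 = 0.818150.
Q̄ = (S_0/π) × [bracket] = (1361/π) × 0.818150 = 354.44 W/m².
Ratio Q̄_A / Q̄_B = 214.64 / 354.44 = 0.6056.

Q̄_A / Q̄_B ≈ 0.606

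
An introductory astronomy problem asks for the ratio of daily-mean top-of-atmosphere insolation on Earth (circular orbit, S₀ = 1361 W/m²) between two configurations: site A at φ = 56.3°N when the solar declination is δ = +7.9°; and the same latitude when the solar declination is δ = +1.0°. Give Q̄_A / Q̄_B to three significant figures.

Q̄_A / Q̄_B ≈ 1.28

— Configuration A (φ=+56.3°):
cos H₀ = −tan(+56.3°) tan(+7.900°) = -0.2081, H₀ = 1.7804 rad.
Bracket: H₀ sin φ sin δ + cos φ cos δ sin H₀ = 1.7804×0.83195×0.13744 + 0.55484×0.99051×0.97812 = 0.203577 + 0.537550 = 0.741127.
Q̄ = (S₀/π) × [bracket] = (1361/π) × 0.741127 = 321.07 W/m².
— Configuration B (φ=+56.3°):
cos H₀ = −tan(+56.3°) tan(+1.000°) = -0.0262, H₀ = 1.5970 rad.
Bracket: H₀ sin φ sin δ + cos φ cos δ sin H₀ = 1.5970×0.83195×0.01745 + 0.55484×0.99985×0.99966 = 0.023184 + 0.554568 = 0.577752.
Q̄ = (S₀/π) × [bracket] = (1361/π) × 0.577752 = 250.29 W/m².
Ratio Q̄_A / Q̄_B = 321.07 / 250.29 = 1.283.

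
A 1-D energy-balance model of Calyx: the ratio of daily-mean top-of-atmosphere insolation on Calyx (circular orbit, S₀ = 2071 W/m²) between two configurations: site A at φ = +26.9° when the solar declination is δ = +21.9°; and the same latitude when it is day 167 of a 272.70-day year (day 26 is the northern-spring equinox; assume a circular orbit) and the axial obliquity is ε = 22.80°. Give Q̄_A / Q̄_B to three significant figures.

— Configuration A (φ=+26.9°):
cos H₀ = −tan(+26.9°) tan(+21.900°) = -0.2039, H₀ = 1.7762 rad.
Bracket: H₀ sin φ sin δ + cos φ cos δ sin H₀ = 1.7762×0.45243×0.37299 + 0.89180×0.92784×0.97898 = 0.299737 + 0.810055 = 1.109792.
Q̄ = (S₀/π) × [bracket] = (2071/π) × 1.109792 = 731.60 W/m².
— Configuration B (φ=+26.9°):
Solar longitude: λ_s = 360° × (167 − 26)/272.70 = 186.139°.
sin δ = sin 22.80° × sin 186.139° = -0.04144, so δ = -2.375°.
cos H₀ = −tan(+26.9°) tan(-2.375°) = 0.0210, H₀ = 1.5498 rad.
Bracket: H₀ sin φ sin δ + cos φ cos δ sin H₀ = 1.5498×0.45243×-0.04144 + 0.89180×0.99914×0.99978 = -0.029057 + 0.890837 = 0.861780.
Q̄ = (S₀/π) × [bracket] = (2071/π) × 0.861780 = 568.10 W/m².
Ratio Q̄_A / Q̄_B = 731.60 / 568.10 = 1.288.

Q̄_A / Q̄_B ≈ 1.29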